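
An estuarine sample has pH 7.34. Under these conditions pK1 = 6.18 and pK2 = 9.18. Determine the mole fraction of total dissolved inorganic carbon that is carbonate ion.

α₂ = 1 / (1 + [H⁺]/K2 + [H⁺]²/(K1K2)) = 1 / (1 + 10^+1.84 + 10^+0.68)
   = 1 / (1 + 69.183 + 4.7863) = 1/74.969 = 0.01334

α₂ = 0.0133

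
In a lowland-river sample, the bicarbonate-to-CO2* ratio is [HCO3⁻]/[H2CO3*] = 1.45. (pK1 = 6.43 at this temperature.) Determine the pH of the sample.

From K1 = [H⁺][HCO3⁻]/[H2CO3*]:  pH = pK1 + log₁₀([HCO3⁻]/[H2CO3*])
log₁₀(1.45) = +0.161
pH = 6.43 + (+0.161) = 6.59

pH = 6.59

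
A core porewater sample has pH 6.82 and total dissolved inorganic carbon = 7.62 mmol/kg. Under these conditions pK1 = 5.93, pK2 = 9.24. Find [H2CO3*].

α₀ = 1 / (1 + K1/[H⁺] + K1K2/[H⁺]²) = 1 / (1 + 10^+0.89 + 10^-1.53)
   = 1 / (1 + 7.7625 + 0.029512) = 1/8.7920 = 0.1137
[CO2*] = α₀ × DIC = 0.1137 × 7.62 = 0.867 mmol/kg

[CO2*] = 0.867 mmol/kg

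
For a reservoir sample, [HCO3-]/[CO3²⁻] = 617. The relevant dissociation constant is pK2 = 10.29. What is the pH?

pH = 7.50

From K2 = [H⁺][CO3²⁻]/[HCO3-]:  pH = pK2 − log₁₀([HCO3-]/[CO3²⁻])
log₁₀(617) = +2.790
pH = 10.29 − (+2.790) = 7.50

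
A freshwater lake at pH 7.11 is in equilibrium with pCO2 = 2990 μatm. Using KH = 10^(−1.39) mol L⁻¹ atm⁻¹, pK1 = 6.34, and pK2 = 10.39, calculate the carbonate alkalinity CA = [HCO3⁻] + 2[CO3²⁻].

CA = 0.718 mmol/L

[CO2*] = KH · pCO2 = 10^(−1.39) × 2990×10^-6 = 1.218×10^-4 mol/L
α₀ = 1/(1 + K1/[H⁺] + K1K2/[H⁺]²) = 1/(1 + 10^+0.77 + 10^-2.51) = 0.1451
DIC = [CO2*]/α₀ = 1.218×10^-4 / 0.1451 = 0.8394 mmol/L
CA = (α₁ + 2α₂)·DIC = (0.8544 + 2×0.0004484) × 0.8394 = 0.718 mmol/L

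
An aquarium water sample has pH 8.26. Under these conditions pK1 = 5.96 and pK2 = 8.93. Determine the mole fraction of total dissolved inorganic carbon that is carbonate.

α₂ = 0.175

α₂ = 1 / (1 + [H⁺]/K2 + [H⁺]²/(K1K2)) = 1 / (1 + 10^+0.67 + 10^-1.63)
   = 1 / (1 + 4.6774 + 0.023442) = 1/5.7008 = 0.1754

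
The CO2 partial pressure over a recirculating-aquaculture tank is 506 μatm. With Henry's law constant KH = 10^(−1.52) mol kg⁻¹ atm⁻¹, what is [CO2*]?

[CO2*] = 15.3 μmol/kg

KH = 10^(−1.52) = 3.020×10^-2 mol kg⁻¹ atm⁻¹
[CO2*] = KH · pCO2 = 3.020×10^-2 × 506×10^-6 atm = 1.53×10^-5 mol/kg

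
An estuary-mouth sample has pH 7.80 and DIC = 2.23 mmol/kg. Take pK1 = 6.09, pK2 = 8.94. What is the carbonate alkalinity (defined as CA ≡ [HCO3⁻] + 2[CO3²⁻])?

CA = [HCO3⁻] + 2[CO3²⁻] = (α₁ + 2α₂)·DIC
At pH 7.80: [H⁺]/K1 = 10^-1.71 = 0.019498, K2/[H⁺] = 10^-1.14 = 0.072444
α₁ = 1/(1 + 0.019498 + 0.072444) = 1/1.0919 = 0.9158; α₂ = α₁·K2/[H⁺] = 0.06634
α₁ + 2α₂ = 1.0485
CA = 1.0485 × 2.23 = 2.34 mmol/kg

CA = 2.34 mmol/kg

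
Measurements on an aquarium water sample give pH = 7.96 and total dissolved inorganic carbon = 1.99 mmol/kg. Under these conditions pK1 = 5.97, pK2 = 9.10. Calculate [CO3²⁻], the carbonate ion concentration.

α₂ = 1 / (1 + [H⁺]/K2 + [H⁺]²/(K1K2)) = 1 / (1 + 10^+1.14 + 10^-0.85)
   = 1 / (1 + 13.804 + 0.14125) = 1/14.945 = 0.06691
[CO3²⁻] = α₂ × DIC = 0.06691 × 1.99 = 0.133 mmol/kg

[CO3²⁻] = 0.133 mmol/kg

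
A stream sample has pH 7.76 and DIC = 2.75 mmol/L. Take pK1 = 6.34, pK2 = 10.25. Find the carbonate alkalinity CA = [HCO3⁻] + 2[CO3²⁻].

CA = [HCO3⁻] + 2[CO3²⁻] = (α₁ + 2α₂)·DIC
At pH 7.76: [H⁺]/K1 = 10^-1.42 = 0.038019, K2/[H⁺] = 10^-2.49 = 0.0032359
α₁ = 1/(1 + 0.038019 + 0.0032359) = 1/1.0413 = 0.9604; α₂ = α₁·K2/[H⁺] = 0.003108
α₁ + 2α₂ = 0.9666
CA = 0.9666 × 2.75 = 2.66 mmol/L

CA = 2.66 mmol/L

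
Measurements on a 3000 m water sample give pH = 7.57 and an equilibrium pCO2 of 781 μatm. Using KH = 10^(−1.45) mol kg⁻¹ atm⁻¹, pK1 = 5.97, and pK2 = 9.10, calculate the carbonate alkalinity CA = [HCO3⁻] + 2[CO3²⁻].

[CO2*] = KH · pCO2 = 10^(−1.45) × 781×10^-6 = 2.771×10^-5 mol/kg
α₀ = 1/(1 + K1/[H⁺] + K1K2/[H⁺]²) = 1/(1 + 10^+1.60 + 10^+0.07) = 0.02382
DIC = [CO2*]/α₀ = 2.771×10^-5 / 0.02382 = 1.163 mmol/kg
CA = (α₁ + 2α₂)·DIC = (0.9482 + 2×0.02798) × 1.163 = 1.17 mmol/kg

CA = 1.17 mmol/kg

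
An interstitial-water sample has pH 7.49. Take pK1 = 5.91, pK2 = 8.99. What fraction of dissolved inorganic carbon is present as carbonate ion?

α₂ = 1 / (1 + [H⁺]/K2 + [H⁺]²/(K1K2)) = 1 / (1 + 10^+1.50 + 10^-0.08)
   = 1 / (1 + 31.623 + 0.83176) = 1/33.455 = 0.02989

α₂ = 0.0299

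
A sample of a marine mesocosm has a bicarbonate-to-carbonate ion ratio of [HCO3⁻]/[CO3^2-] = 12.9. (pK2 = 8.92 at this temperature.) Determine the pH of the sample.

From K2 = [H⁺][CO3^2-]/[HCO3⁻]:  pH = pK2 − log₁₀([HCO3⁻]/[CO3^2-])
log₁₀(12.9) = +1.111
pH = 8.92 − (+1.111) = 7.81

pH = 7.81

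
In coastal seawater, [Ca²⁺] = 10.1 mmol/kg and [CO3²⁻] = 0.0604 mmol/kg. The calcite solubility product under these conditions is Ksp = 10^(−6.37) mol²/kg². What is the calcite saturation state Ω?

Ksp = 10^(−6.37) = 4.266×10^-7
Ω = [Ca²⁺][CO3²⁻]/Ksp = (10.1×10^-3)(0.0604×10^-3) / 4.266×10^-7 = 1.43

Ω = 1.43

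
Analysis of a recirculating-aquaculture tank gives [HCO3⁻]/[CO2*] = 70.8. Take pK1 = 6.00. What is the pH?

pH = 7.85

From K1 = [H⁺][HCO3⁻]/[CO2*]:  pH = pK1 + log₁₀([HCO3⁻]/[CO2*])
log₁₀(70.8) = +1.850
pH = 6.00 + (+1.850) = 7.85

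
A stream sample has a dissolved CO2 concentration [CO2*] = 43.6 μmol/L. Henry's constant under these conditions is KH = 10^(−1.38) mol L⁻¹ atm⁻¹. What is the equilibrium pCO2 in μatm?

KH = 10^(−1.38) = 4.169×10^-2 mol L⁻¹ atm⁻¹
pCO2 = [CO2*]/KH = 43.6×10^-6 / 4.169×10^-2 = 1.05×10^-3 atm = 1050 μatm

pCO2 = 1050 μatm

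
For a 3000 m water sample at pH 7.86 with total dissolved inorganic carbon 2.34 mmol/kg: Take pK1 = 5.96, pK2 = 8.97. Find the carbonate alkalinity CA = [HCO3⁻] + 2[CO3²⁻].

CA = 2.48 mmol/kg

CA = [HCO3⁻] + 2[CO3²⁻] = (α₁ + 2α₂)·DIC
At pH 7.86: [H⁺]/K1 = 10^-1.90 = 0.012589, K2/[H⁺] = 10^-1.11 = 0.077625
α₁ = 1/(1 + 0.012589 + 0.077625) = 1/1.0902 = 0.9173; α₂ = α₁·K2/[H⁺] = 0.07120
α₁ + 2α₂ = 1.0597
CA = 1.0597 × 2.34 = 2.48 mmol/kg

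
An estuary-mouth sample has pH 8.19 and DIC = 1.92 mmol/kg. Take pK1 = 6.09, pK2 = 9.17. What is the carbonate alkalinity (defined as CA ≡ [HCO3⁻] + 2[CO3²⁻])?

CA = [HCO3⁻] + 2[CO3²⁻] = (α₁ + 2α₂)·DIC
At pH 8.19: [H⁺]/K1 = 10^-2.10 = 0.0079433, K2/[H⁺] = 10^-0.98 = 0.10471
α₁ = 1/(1 + 0.0079433 + 0.10471) = 1/1.1127 = 0.8988; α₂ = α₁·K2/[H⁺] = 0.09411
α₁ + 2α₂ = 1.0870
CA = 1.0870 × 1.92 = 2.09 mmol/kg

CA = 2.09 mmol/kg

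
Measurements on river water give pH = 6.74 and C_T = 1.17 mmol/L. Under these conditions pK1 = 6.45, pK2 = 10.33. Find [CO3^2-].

α₂ = 1 / (1 + [H⁺]/K2 + [H⁺]²/(K1K2)) = 1 / (1 + 10^+3.59 + 10^+3.30)
   = 1 / (1 + 3890.5 + 1995.3) = 1/5886.7 = 0.0001699
[CO3²⁻] = α₂ × DIC = 0.0001699 × 1.17 = 0.000199 mmol/L = 0.199 μmol/L

[CO3²⁻] = 0.199 μmol/L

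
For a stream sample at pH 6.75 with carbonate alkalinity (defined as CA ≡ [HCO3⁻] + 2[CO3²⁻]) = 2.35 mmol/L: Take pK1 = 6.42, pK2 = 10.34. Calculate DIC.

DIC = 3.45 mmol/L

CA = [HCO3⁻] + 2[CO3²⁻] = (α₁ + 2α₂)·DIC
At pH 6.75: [H⁺]/K1 = 10^-0.33 = 0.46774, K2/[H⁺] = 10^-3.59 = 0.00025704
α₁ = 1/(1 + 0.46774 + 0.00025704) = 1/1.4680 = 0.6812; α₂ = α₁·K2/[H⁺] = 0.0001751
α₁ + 2α₂ = 0.6816
DIC = CA / (α₁ + 2α₂) = 2.35 / 0.6816 = 3.45 mmol/L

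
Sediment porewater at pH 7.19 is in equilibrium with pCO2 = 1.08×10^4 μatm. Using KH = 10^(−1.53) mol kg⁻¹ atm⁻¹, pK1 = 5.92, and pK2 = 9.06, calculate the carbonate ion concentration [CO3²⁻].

[CO2*] = KH · pCO2 = 10^(−1.53) × 1.08×10^4×10^-6 = 3.187×10^-4 mol/kg
α₀ = 1/(1 + K1/[H⁺] + K1K2/[H⁺]²) = 1/(1 + 10^+1.27 + 10^-0.60) = 0.05032
DIC = [CO2*]/α₀ = 3.187×10^-4 / 0.05032 = 6.334 mmol/kg
[CO3²⁻] = α₂·DIC; α₂ = 0.01264, so [CO3²⁻] = 0.01264 × 6.334 = 0.0801 mmol/kg

[CO3²⁻] = 0.0801 mmol/kg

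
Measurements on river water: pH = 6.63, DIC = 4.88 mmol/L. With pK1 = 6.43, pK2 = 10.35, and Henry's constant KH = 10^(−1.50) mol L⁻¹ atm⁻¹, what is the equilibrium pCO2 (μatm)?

pCO2 = 5.97×10^4 μatm

α₀ = 1 / (1 + K1/[H⁺] + K1K2/[H⁺]²) = 1 / (1 + 10^+0.20 + 10^-3.52)
   = 1 / (1 + 1.5849 + 0.00030200) = 1/2.5852 = 0.3868
[CO2*] = α₀ × DIC = 0.3868 × 4.88 = 1.888 mmol/L
pCO2 = [CO2*]/KH = 1.888×10^-3 / 3.162×10^-2 = 5.97×10^4 μatm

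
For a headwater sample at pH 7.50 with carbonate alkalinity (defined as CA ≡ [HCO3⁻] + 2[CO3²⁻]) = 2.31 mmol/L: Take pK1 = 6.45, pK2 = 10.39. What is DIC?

DIC = 2.51 mmol/L

CA = [HCO3⁻] + 2[CO3²⁻] = (α₁ + 2α₂)·DIC
At pH 7.50: [H⁺]/K1 = 10^-1.05 = 0.089125, K2/[H⁺] = 10^-2.89 = 0.0012882
α₁ = 1/(1 + 0.089125 + 0.0012882) = 1/1.0904 = 0.9171; α₂ = α₁·K2/[H⁺] = 0.001181
α₁ + 2α₂ = 0.9194
DIC = CA / (α₁ + 2α₂) = 2.31 / 0.9194 = 2.51 mmol/L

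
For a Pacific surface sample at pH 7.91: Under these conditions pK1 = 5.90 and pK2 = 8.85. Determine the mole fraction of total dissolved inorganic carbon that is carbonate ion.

α₂ = 1 / (1 + [H⁺]/K2 + [H⁺]²/(K1K2)) = 1 / (1 + 10^+0.94 + 10^-1.07)
   = 1 / (1 + 8.7096 + 0.085114) = 1/9.7947 = 0.1021

α₂ = 0.102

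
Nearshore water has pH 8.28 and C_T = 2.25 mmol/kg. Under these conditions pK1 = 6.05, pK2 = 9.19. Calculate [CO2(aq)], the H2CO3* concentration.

[CO2*] = 11.7 μmol/kg

α₀ = 1 / (1 + K1/[H⁺] + K1K2/[H⁺]²) = 1 / (1 + 10^+2.23 + 10^+1.32)
   = 1 / (1 + 169.82 + 20.893) = 1/191.72 = 0.005216
[CO2*] = α₀ × DIC = 0.005216 × 2.25 = 0.0117 mmol/kg = 11.7 μmol/kg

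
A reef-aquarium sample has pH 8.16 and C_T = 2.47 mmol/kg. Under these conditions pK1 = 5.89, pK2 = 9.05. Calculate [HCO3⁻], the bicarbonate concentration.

[HCO3⁻] = 2.18 mmol/kg

α₁ = 1 / (1 + [H⁺]/K1 + K2/[H⁺]) = 1 / (1 + 10^-2.27 + 10^-0.89)
   = 1 / (1 + 0.0053703 + 0.12882) = 1/1.1342 = 0.8817
[HCO3⁻] = α₁ × DIC = 0.8817 × 2.47 = 2.18 mmol/kg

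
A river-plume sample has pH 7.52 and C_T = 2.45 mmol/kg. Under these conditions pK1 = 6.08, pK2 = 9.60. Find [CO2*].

[CO2*] = 0.0852 mmol/kg

α₀ = 1 / (1 + K1/[H⁺] + K1K2/[H⁺]²) = 1 / (1 + 10^+1.44 + 10^-0.64)
   = 1 / (1 + 27.542 + 0.22909) = 1/28.771 = 0.03476
[CO2*] = α₀ × DIC = 0.03476 × 2.45 = 0.0852 mmol/kg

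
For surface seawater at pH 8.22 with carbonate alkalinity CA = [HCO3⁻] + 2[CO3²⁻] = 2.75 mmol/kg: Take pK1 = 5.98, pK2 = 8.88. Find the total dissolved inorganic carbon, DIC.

CA = [HCO3⁻] + 2[CO3²⁻] = (α₁ + 2α₂)·DIC
At pH 8.22: [H⁺]/K1 = 10^-2.24 = 0.0057544, K2/[H⁺] = 10^-0.66 = 0.21878
α₁ = 1/(1 + 0.0057544 + 0.21878) = 1/1.2245 = 0.8166; α₂ = α₁·K2/[H⁺] = 0.1787
α₁ + 2α₂ = 1.1740
DIC = CA / (α₁ + 2α₂) = 2.75 / 1.1740 = 2.34 mmol/kg

DIC = 2.34 mmol/kg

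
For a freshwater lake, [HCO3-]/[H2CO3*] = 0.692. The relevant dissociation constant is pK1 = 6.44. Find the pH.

From K1 = [H⁺][HCO3-]/[H2CO3*]:  pH = pK1 + log₁₀([HCO3-]/[H2CO3*])
log₁₀(0.692) = -0.160
pH = 6.44 + (-0.160) = 6.28

pH = 6.28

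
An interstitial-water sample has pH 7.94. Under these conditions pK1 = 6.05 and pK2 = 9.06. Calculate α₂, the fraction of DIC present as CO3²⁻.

α₂ = 1 / (1 + [H⁺]/K2 + [H⁺]²/(K1K2)) = 1 / (1 + 10^+1.12 + 10^-0.77)
   = 1 / (1 + 13.183 + 0.16982) = 1/14.352 = 0.06967

α₂ = 0.0697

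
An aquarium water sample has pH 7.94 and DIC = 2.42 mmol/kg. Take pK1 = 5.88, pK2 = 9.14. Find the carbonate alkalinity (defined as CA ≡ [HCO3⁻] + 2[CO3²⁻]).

CA = [HCO3⁻] + 2[CO3²⁻] = (α₁ + 2α₂)·DIC
At pH 7.94: [H⁺]/K1 = 10^-2.06 = 0.0087096, K2/[H⁺] = 10^-1.20 = 0.063096
α₁ = 1/(1 + 0.0087096 + 0.063096) = 1/1.0718 = 0.9330; α₂ = α₁·K2/[H⁺] = 0.05887
α₁ + 2α₂ = 1.0507
CA = 1.0507 × 2.42 = 2.54 mmol/kg

CA = 2.54 mmol/kg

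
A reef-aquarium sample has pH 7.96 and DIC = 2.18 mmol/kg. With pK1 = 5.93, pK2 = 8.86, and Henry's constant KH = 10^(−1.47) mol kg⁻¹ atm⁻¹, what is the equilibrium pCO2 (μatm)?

α₀ = 1 / (1 + K1/[H⁺] + K1K2/[H⁺]²) = 1 / (1 + 10^+2.03 + 10^+1.13)
   = 1 / (1 + 107.15 + 13.490) = 1/121.64 = 0.008221
[CO2*] = α₀ × DIC = 0.008221 × 2.18 = 0.01792 mmol/kg = 17.92 μmol/kg
pCO2 = [CO2*]/KH = 1.792×10^-5 / 3.388×10^-2 = 529 μatm

pCO2 = 529 μatm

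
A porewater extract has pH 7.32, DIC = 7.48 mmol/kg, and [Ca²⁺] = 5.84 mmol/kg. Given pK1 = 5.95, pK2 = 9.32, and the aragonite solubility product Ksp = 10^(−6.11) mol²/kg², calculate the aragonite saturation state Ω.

α₂ = 1 / (1 + [H⁺]/K2 + [H⁺]²/(K1K2)) = 1 / (1 + 10^+2.00 + 10^+0.63)
   = 1 / (1 + 100.00 + 4.2658) = 1/105.27 = 0.009500
[CO3²⁻] = α₂ × DIC = 0.009500 × 7.48 = 0.07106 mmol/kg
Ksp = 10^(−6.11) = 7.762×10^-7
Ω = [Ca²⁺][CO3²⁻]/Ksp = (5.84×10^-3)(7.106×10^-5) / 7.762×10^-7 = 0.535

Ω = 0.535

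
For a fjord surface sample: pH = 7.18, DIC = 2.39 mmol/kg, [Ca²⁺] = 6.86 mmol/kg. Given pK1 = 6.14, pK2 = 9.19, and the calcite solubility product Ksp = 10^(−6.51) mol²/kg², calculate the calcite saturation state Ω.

Ω = 0.471

α₂ = 1 / (1 + [H⁺]/K2 + [H⁺]²/(K1K2)) = 1 / (1 + 10^+2.01 + 10^+0.97)
   = 1 / (1 + 102.33 + 9.3325) = 1/112.66 = 0.008876
[CO3²⁻] = α₂ × DIC = 0.008876 × 2.39 = 0.02121 mmol/kg
Ksp = 10^(−6.51) = 3.090×10^-7
Ω = [Ca²⁺][CO3²⁻]/Ksp = (6.86×10^-3)(2.121×10^-5) / 3.090×10^-7 = 0.471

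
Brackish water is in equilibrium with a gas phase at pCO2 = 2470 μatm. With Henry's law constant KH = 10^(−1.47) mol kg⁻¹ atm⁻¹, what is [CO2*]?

[CO2*] = 83.7 μmol/kg

KH = 10^(−1.47) = 3.388×10^-2 mol kg⁻¹ atm⁻¹
[CO2*] = KH · pCO2 = 3.388×10^-2 × 2470×10^-6 atm = 8.37×10^-5 mol/kg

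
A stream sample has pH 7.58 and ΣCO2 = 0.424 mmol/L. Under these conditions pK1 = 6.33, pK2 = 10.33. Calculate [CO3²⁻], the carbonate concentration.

[CO3²⁻] = 0.713 μmol/L

α₂ = 1 / (1 + [H⁺]/K2 + [H⁺]²/(K1K2)) = 1 / (1 + 10^+2.75 + 10^+1.50)
   = 1 / (1 + 562.34 + 31.623) = 1/594.96 = 0.001681
[CO3²⁻] = α₂ × DIC = 0.001681 × 0.424 = 0.000713 mmol/L = 0.713 μmol/L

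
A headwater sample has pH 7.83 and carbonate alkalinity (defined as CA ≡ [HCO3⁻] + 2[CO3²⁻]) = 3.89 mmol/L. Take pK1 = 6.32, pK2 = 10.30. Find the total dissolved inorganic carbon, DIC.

DIC = 4.00 mmol/L

CA = [HCO3⁻] + 2[CO3²⁻] = (α₁ + 2α₂)·DIC
At pH 7.83: [H⁺]/K1 = 10^-1.51 = 0.030903, K2/[H⁺] = 10^-2.47 = 0.0033884
α₁ = 1/(1 + 0.030903 + 0.0033884) = 1/1.0343 = 0.9668; α₂ = α₁·K2/[H⁺] = 0.003276
α₁ + 2α₂ = 0.9734
DIC = CA / (α₁ + 2α₂) = 3.89 / 0.9734 = 4.00 mmol/L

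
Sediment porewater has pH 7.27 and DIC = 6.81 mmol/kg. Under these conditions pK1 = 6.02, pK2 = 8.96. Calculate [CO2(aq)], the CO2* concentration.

α₀ = 1 / (1 + K1/[H⁺] + K1K2/[H⁺]²) = 1 / (1 + 10^+1.25 + 10^-0.44)
   = 1 / (1 + 17.783 + 0.36308) = 1/19.146 = 0.05223
[CO2*] = α₀ × DIC = 0.05223 × 6.81 = 0.356 mmol/kg

[CO2*] = 0.356 mmol/kg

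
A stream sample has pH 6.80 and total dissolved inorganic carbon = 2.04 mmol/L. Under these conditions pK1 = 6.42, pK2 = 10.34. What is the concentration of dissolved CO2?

[CO2*] = 0.600 mmol/L

α₀ = 1 / (1 + K1/[H⁺] + K1K2/[H⁺]²) = 1 / (1 + 10^+0.38 + 10^-3.16)
   = 1 / (1 + 2.3988 + 0.00069183) = 1/3.3995 = 0.2942
[CO2*] = α₀ × DIC = 0.2942 × 2.04 = 0.600 mmol/L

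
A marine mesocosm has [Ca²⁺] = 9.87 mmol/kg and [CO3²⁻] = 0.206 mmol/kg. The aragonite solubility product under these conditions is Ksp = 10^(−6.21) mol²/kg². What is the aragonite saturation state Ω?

Ω = 3.30

Ksp = 10^(−6.21) = 6.166×10^-7
Ω = [Ca²⁺][CO3²⁻]/Ksp = (9.87×10^-3)(0.206×10^-3) / 6.166×10^-7 = 3.30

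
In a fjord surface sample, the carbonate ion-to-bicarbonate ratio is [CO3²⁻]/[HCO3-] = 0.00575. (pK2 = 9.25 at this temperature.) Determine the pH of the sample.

pH = 7.01

From K2 = [H⁺][CO3²⁻]/[HCO3-]:  pH = pK2 + log₁₀([CO3²⁻]/[HCO3-])
log₁₀(0.00575) = -2.240
pH = 9.25 + (-2.240) = 7.01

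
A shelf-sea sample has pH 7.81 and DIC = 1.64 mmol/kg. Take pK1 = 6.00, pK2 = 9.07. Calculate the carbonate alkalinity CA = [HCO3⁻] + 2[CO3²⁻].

CA = 1.70 mmol/kg

CA = [HCO3⁻] + 2[CO3²⁻] = (α₁ + 2α₂)·DIC
At pH 7.81: [H⁺]/K1 = 10^-1.81 = 0.015488, K2/[H⁺] = 10^-1.26 = 0.054954
α₁ = 1/(1 + 0.015488 + 0.054954) = 1/1.0704 = 0.9342; α₂ = α₁·K2/[H⁺] = 0.05134
α₁ + 2α₂ = 1.0369
CA = 1.0369 × 1.64 = 1.70 mmol/kg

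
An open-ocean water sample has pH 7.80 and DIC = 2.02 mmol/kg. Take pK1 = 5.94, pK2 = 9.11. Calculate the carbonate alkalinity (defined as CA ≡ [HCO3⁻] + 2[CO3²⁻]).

CA = 2.09 mmol/kg

CA = [HCO3⁻] + 2[CO3²⁻] = (α₁ + 2α₂)·DIC
At pH 7.80: [H⁺]/K1 = 10^-1.86 = 0.013804, K2/[H⁺] = 10^-1.31 = 0.048978
α₁ = 1/(1 + 0.013804 + 0.048978) = 1/1.0628 = 0.9409; α₂ = α₁·K2/[H⁺] = 0.04608
α₁ + 2α₂ = 1.0331
CA = 1.0331 × 2.02 = 2.09 mmol/kg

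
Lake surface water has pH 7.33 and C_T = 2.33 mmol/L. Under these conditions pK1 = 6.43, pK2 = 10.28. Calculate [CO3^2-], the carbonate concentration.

α₂ = 1 / (1 + [H⁺]/K2 + [H⁺]²/(K1K2)) = 1 / (1 + 10^+2.95 + 10^+2.05)
   = 1 / (1 + 891.25 + 112.20) = 1/1004.5 = 0.0009956
[CO3²⁻] = α₂ × DIC = 0.0009956 × 2.33 = 0.00232 mmol/L = 2.32 μmol/L

[CO3²⁻] = 2.32 μmol/L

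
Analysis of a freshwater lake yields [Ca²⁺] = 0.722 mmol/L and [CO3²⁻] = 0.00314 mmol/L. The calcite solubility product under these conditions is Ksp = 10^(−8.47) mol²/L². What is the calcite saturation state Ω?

Ksp = 10^(−8.47) = 3.388×10^-9
Ω = [Ca²⁺][CO3²⁻]/Ksp = (0.722×10^-3)(0.00314×10^-3) / 3.388×10^-9 = 0.669

Ω = 0.669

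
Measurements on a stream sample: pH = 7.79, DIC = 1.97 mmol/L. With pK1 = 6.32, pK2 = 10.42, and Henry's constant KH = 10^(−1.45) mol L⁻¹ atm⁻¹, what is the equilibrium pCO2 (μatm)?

pCO2 = 1820 μatm

α₀ = 1 / (1 + K1/[H⁺] + K1K2/[H⁺]²) = 1 / (1 + 10^+1.47 + 10^-1.16)
   = 1 / (1 + 29.512 + 0.069183) = 1/30.581 = 0.03270
[CO2*] = α₀ × DIC = 0.03270 × 1.97 = 0.06442 mmol/L
pCO2 = [CO2*]/KH = 6.442×10^-5 / 3.548×10^-2 = 1820 μatm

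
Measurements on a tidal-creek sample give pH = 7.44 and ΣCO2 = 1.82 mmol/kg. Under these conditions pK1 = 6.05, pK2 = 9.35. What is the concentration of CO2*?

α₀ = 1 / (1 + K1/[H⁺] + K1K2/[H⁺]²) = 1 / (1 + 10^+1.39 + 10^-0.52)
   = 1 / (1 + 24.547 + 0.30200) = 1/25.849 = 0.03869
[CO2*] = α₀ × DIC = 0.03869 × 1.82 = 0.0704 mmol/kg

[CO2*] = 0.0704 mmol/kg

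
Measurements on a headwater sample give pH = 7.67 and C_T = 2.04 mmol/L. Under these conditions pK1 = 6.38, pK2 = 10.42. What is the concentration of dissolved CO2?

[CO2*] = 0.0994 mmol/L

α₀ = 1 / (1 + K1/[H⁺] + K1K2/[H⁺]²) = 1 / (1 + 10^+1.29 + 10^-1.46)
   = 1 / (1 + 19.498 + 0.034674) = 1/20.533 = 0.04870
[CO2*] = α₀ × DIC = 0.04870 × 2.04 = 0.0994 mmol/L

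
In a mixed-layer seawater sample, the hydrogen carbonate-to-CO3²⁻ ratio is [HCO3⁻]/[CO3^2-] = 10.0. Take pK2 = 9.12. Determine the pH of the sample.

pH = 8.12

From K2 = [H⁺][CO3^2-]/[HCO3⁻]:  pH = pK2 − log₁₀([HCO3⁻]/[CO3^2-])
log₁₀(10.0) = +1.000
pH = 9.12 − (+1.000) = 8.12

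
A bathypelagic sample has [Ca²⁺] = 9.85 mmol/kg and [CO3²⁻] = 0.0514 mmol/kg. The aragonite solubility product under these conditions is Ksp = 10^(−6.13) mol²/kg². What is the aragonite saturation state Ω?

Ω = 0.683

Ksp = 10^(−6.13) = 7.413×10^-7
Ω = [Ca²⁺][CO3²⁻]/Ksp = (9.85×10^-3)(0.0514×10^-3) / 7.413×10^-7 = 0.683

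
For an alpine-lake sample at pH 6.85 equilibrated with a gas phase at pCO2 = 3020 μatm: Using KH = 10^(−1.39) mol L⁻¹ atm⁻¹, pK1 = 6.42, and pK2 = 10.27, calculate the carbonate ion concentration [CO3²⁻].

[CO3²⁻] = 0.126 μmol/L

[CO2*] = KH · pCO2 = 10^(−1.39) × 3020×10^-6 = 1.230×10^-4 mol/L
α₀ = 1/(1 + K1/[H⁺] + K1K2/[H⁺]²) = 1/(1 + 10^+0.43 + 10^-2.99) = 0.2708
DIC = [CO2*]/α₀ = 1.230×10^-4 / 0.2708 = 0.4543 mmol/L
[CO3²⁻] = α₂·DIC; α₂ = 0.0002771, so [CO3²⁻] = 0.0002771 × 0.4543 = 0.000126 mmol/L = 0.126 μmol/L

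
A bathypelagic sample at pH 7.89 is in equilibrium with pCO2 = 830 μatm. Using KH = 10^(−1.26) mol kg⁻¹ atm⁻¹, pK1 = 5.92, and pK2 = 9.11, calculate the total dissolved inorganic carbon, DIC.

DIC = 4.56 mmol/kg

[CO2*] = KH · pCO2 = 10^(−1.26) × 830×10^-6 = 4.561×10^-5 mol/kg
α₀ = 1/(1 + K1/[H⁺] + K1K2/[H⁺]²) = 1/(1 + 10^+1.97 + 10^+0.75) = 0.01001
DIC = [CO2*]/α₀ = 4.561×10^-5 / 0.01001 = 4.56 mmol/kg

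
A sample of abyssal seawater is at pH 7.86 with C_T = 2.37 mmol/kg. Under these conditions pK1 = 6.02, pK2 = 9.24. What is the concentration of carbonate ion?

[CO3²⁻] = 0.0935 mmol/kg

α₂ = 1 / (1 + [H⁺]/K2 + [H⁺]²/(K1K2)) = 1 / (1 + 10^+1.38 + 10^-0.46)
   = 1 / (1 + 23.988 + 0.34674) = 1/25.335 = 0.03947
[CO3²⁻] = α₂ × DIC = 0.03947 × 2.37 = 0.0935 mmol/kg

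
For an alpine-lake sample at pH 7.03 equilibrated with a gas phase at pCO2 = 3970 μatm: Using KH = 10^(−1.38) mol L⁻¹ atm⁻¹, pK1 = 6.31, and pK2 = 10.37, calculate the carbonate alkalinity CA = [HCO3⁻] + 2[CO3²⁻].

CA = 0.869 mmol/L

[CO2*] = KH · pCO2 = 10^(−1.38) × 3970×10^-6 = 1.655×10^-4 mol/L
α₀ = 1/(1 + K1/[H⁺] + K1K2/[H⁺]²) = 1/(1 + 10^+0.72 + 10^-2.62) = 0.1600
DIC = [CO2*]/α₀ = 1.655×10^-4 / 0.1600 = 1.034 mmol/L
CA = (α₁ + 2α₂)·DIC = (0.8396 + 2×0.0003838) × 1.034 = 0.869 mmol/L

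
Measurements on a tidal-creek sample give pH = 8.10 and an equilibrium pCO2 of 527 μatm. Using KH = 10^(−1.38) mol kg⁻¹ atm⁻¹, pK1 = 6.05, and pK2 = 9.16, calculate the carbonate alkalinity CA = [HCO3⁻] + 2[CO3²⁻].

[CO2*] = KH · pCO2 = 10^(−1.38) × 527×10^-6 = 2.197×10^-5 mol/kg
α₀ = 1/(1 + K1/[H⁺] + K1K2/[H⁺]²) = 1/(1 + 10^+2.05 + 10^+0.99) = 0.008132
DIC = [CO2*]/α₀ = 2.197×10^-5 / 0.008132 = 2.702 mmol/kg
CA = (α₁ + 2α₂)·DIC = (0.9124 + 2×0.07947) × 2.702 = 2.89 mmol/kg

CA = 2.89 mmol/kg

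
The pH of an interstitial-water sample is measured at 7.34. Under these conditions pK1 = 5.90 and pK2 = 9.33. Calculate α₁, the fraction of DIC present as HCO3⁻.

α₁ = 0.956

α₁ = 1 / (1 + [H⁺]/K1 + K2/[H⁺]) = 1 / (1 + 10^-1.44 + 10^-1.99)
   = 1 / (1 + 0.036308 + 0.010233) = 1/1.0465 = 0.9555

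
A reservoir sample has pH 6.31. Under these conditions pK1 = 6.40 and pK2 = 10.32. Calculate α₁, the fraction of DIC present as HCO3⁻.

α₁ = 0.448

α₁ = 1 / (1 + [H⁺]/K1 + K2/[H⁺]) = 1 / (1 + 10^+0.09 + 10^-4.01)
   = 1 / (1 + 1.2303 + 9.7724×10^-5) = 1/2.2304 = 0.4484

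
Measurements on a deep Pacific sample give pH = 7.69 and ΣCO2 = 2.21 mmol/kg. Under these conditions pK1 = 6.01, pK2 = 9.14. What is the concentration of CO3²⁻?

[CO3²⁻] = 0.0742 mmol/kg

α₂ = 1 / (1 + [H⁺]/K2 + [H⁺]²/(K1K2)) = 1 / (1 + 10^+1.45 + 10^-0.23)
   = 1 / (1 + 28.184 + 0.58884) = 1/29.773 = 0.03359
[CO3²⁻] = α₂ × DIC = 0.03359 × 2.21 = 0.0742 mmol/kg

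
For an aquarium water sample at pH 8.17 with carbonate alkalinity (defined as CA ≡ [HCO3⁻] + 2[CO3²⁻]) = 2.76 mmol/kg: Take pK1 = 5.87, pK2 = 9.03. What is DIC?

CA = [HCO3⁻] + 2[CO3²⁻] = (α₁ + 2α₂)·DIC
At pH 8.17: [H⁺]/K1 = 10^-2.30 = 0.0050119, K2/[H⁺] = 10^-0.86 = 0.13804
α₁ = 1/(1 + 0.0050119 + 0.13804) = 1/1.1431 = 0.8749; α₂ = α₁·K2/[H⁺] = 0.1208
α₁ + 2α₂ = 1.1164
DIC = CA / (α₁ + 2α₂) = 2.76 / 1.1164 = 2.47 mmol/kg

DIC = 2.47 mmol/kg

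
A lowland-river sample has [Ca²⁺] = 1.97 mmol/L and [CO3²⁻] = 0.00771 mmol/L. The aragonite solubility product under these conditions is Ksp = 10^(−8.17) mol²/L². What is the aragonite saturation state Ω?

Ω = 2.25

Ksp = 10^(−8.17) = 6.761×10^-9
Ω = [Ca²⁺][CO3²⁻]/Ksp = (1.97×10^-3)(0.00771×10^-3) / 6.761×10^-9 = 2.25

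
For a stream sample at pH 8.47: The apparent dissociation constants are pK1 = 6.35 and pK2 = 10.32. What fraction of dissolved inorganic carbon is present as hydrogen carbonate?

α₁ = 0.979

α₁ = 1 / (1 + [H⁺]/K1 + K2/[H⁺]) = 1 / (1 + 10^-2.12 + 10^-1.85)
   = 1 / (1 + 0.0075858 + 0.014125) = 1/1.0217 = 0.9788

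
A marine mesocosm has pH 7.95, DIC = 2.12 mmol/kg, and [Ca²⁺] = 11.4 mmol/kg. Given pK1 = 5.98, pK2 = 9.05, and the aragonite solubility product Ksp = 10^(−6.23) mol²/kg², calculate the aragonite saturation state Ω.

α₂ = 1 / (1 + [H⁺]/K2 + [H⁺]²/(K1K2)) = 1 / (1 + 10^+1.10 + 10^-0.87)
   = 1 / (1 + 12.589 + 0.13490) = 1/13.724 = 0.07286
[CO3²⁻] = α₂ × DIC = 0.07286 × 2.12 = 0.1545 mmol/kg
Ksp = 10^(−6.23) = 5.888×10^-7
Ω = [Ca²⁺][CO3²⁻]/Ksp = (11.4×10^-3)(1.545×10^-4) / 5.888×10^-7 = 2.99

Ω = 2.99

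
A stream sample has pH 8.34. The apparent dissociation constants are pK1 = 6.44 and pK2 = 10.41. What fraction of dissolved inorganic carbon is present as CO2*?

α₀ = 0.0123

α₀ = 1 / (1 + K1/[H⁺] + K1K2/[H⁺]²) = 1 / (1 + 10^+1.90 + 10^-0.17)
   = 1 / (1 + 79.433 + 0.67608) = 1/81.109 = 0.01233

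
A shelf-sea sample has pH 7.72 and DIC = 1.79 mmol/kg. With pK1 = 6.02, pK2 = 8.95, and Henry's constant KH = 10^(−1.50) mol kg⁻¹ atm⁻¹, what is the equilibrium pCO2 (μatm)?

α₀ = 1 / (1 + K1/[H⁺] + K1K2/[H⁺]²) = 1 / (1 + 10^+1.70 + 10^+0.47)
   = 1 / (1 + 50.119 + 2.9512) = 1/54.070 = 0.01849
[CO2*] = α₀ × DIC = 0.01849 × 1.79 = 0.03311 mmol/kg
pCO2 = [CO2*]/KH = 3.311×10^-5 / 3.162×10^-2 = 1050 μatm

pCO2 = 1050 μatm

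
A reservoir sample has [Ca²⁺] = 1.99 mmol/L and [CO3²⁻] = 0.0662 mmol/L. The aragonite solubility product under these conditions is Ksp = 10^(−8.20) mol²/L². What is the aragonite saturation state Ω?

Ω = 20.9

Ksp = 10^(−8.20) = 6.310×10^-9
Ω = [Ca²⁺][CO3²⁻]/Ksp = (1.99×10^-3)(0.0662×10^-3) / 6.310×10^-9 = 20.9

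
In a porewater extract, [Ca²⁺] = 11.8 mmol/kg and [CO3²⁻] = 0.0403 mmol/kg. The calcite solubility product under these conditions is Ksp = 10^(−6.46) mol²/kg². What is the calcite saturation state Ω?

Ω = 1.37

Ksp = 10^(−6.46) = 3.467×10^-7
Ω = [Ca²⁺][CO3²⁻]/Ksp = (11.8×10^-3)(0.0403×10^-3) / 3.467×10^-7 = 1.37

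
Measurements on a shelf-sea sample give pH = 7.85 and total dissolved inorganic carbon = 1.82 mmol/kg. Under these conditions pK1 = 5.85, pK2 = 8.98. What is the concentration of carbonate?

α₂ = 1 / (1 + [H⁺]/K2 + [H⁺]²/(K1K2)) = 1 / (1 + 10^+1.13 + 10^-0.87)
   = 1 / (1 + 13.490 + 0.13490) = 1/14.625 = 0.06838
[CO3²⁻] = α₂ × DIC = 0.06838 × 1.82 = 0.124 mmol/kg

[CO3²⁻] = 0.124 mmol/kg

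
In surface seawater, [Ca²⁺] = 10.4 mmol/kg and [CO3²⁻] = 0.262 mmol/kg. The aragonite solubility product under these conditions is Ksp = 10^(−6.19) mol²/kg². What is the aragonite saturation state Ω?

Ω = 4.22

Ksp = 10^(−6.19) = 6.457×10^-7
Ω = [Ca²⁺][CO3²⁻]/Ksp = (10.4×10^-3)(0.262×10^-3) / 6.457×10^-7 = 4.22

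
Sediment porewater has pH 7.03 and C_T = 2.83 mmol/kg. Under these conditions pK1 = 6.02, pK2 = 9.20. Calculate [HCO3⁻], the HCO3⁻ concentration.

[HCO3⁻] = 2.56 mmol/kg

α₁ = 1 / (1 + [H⁺]/K1 + K2/[H⁺]) = 1 / (1 + 10^-1.01 + 10^-2.17)
   = 1 / (1 + 0.097724 + 0.0067608) = 1/1.1045 = 0.9054
[HCO3⁻] = α₁ × DIC = 0.9054 × 2.83 = 2.56 mmol/kg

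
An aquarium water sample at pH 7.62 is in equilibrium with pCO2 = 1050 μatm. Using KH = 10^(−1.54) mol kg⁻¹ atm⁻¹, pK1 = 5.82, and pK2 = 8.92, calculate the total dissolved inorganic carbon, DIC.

[CO2*] = KH · pCO2 = 10^(−1.54) × 1050×10^-6 = 3.028×10^-5 mol/kg
α₀ = 1/(1 + K1/[H⁺] + K1K2/[H⁺]²) = 1/(1 + 10^+1.80 + 10^+0.50) = 0.01487
DIC = [CO2*]/α₀ = 3.028×10^-5 / 0.01487 = 2.04 mmol/kg

DIC = 2.04 mmol/kg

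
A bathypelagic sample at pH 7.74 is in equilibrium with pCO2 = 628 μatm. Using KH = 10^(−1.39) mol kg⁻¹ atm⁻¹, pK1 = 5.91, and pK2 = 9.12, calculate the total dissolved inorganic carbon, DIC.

DIC = 1.83 mmol/kg

[CO2*] = KH · pCO2 = 10^(−1.39) × 628×10^-6 = 2.558×10^-5 mol/kg
α₀ = 1/(1 + K1/[H⁺] + K1K2/[H⁺]²) = 1/(1 + 10^+1.83 + 10^+0.45) = 0.01400
DIC = [CO2*]/α₀ = 2.558×10^-5 / 0.01400 = 1.83 mmol/kg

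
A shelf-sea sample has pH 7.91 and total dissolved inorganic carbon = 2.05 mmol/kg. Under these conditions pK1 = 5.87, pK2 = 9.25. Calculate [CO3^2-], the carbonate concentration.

[CO3²⁻] = 0.0888 mmol/kg

α₂ = 1 / (1 + [H⁺]/K2 + [H⁺]²/(K1K2)) = 1 / (1 + 10^+1.34 + 10^-0.70)
   = 1 / (1 + 21.878 + 0.19953) = 1/23.077 = 0.04333
[CO3²⁻] = α₂ × DIC = 0.04333 × 2.05 = 0.0888 mmol/kg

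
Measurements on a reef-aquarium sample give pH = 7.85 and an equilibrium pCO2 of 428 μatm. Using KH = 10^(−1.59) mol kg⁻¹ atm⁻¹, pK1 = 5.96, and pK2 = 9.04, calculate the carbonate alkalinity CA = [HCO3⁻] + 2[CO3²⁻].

[CO2*] = KH · pCO2 = 10^(−1.59) × 428×10^-6 = 1.100×10^-5 mol/kg
α₀ = 1/(1 + K1/[H⁺] + K1K2/[H⁺]²) = 1/(1 + 10^+1.89 + 10^+0.70) = 0.01196
DIC = [CO2*]/α₀ = 1.100×10^-5 / 0.01196 = 0.9201 mmol/kg
CA = (α₁ + 2α₂)·DIC = (0.9281 + 2×0.05992) × 0.9201 = 0.964 mmol/kg

CA = 0.964 mmol/kg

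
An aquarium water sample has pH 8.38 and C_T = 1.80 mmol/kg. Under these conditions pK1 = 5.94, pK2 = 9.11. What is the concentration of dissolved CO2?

[CO2*] = 5.49 μmol/kg

α₀ = 1 / (1 + K1/[H⁺] + K1K2/[H⁺]²) = 1 / (1 + 10^+2.44 + 10^+1.71)
   = 1 / (1 + 275.42 + 51.286) = 1/327.71 = 0.003051
[CO2*] = α₀ × DIC = 0.003051 × 1.80 = 0.00549 mmol/kg = 5.49 μmol/kg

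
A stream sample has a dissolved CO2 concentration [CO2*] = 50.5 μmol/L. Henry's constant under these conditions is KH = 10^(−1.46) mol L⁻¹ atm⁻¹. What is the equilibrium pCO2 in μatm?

pCO2 = 1460 μatm

KH = 10^(−1.46) = 3.467×10^-2 mol L⁻¹ atm⁻¹
pCO2 = [CO2*]/KH = 50.5×10^-6 / 3.467×10^-2 = 1.46×10^-3 atm = 1460 μatm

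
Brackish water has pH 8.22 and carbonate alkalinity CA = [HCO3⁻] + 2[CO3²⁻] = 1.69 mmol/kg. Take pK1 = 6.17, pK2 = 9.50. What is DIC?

DIC = 1.62 mmol/kg

CA = [HCO3⁻] + 2[CO3²⁻] = (α₁ + 2α₂)·DIC
At pH 8.22: [H⁺]/K1 = 10^-2.05 = 0.0089125, K2/[H⁺] = 10^-1.28 = 0.052481
α₁ = 1/(1 + 0.0089125 + 0.052481) = 1/1.0614 = 0.9422; α₂ = α₁·K2/[H⁺] = 0.04945
α₁ + 2α₂ = 1.0410
DIC = CA / (α₁ + 2α₂) = 1.69 / 1.0410 = 1.62 mmol/kg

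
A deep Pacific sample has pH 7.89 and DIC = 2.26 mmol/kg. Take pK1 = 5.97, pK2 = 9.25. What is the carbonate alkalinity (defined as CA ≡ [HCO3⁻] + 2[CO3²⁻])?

CA = 2.33 mmol/kg

CA = [HCO3⁻] + 2[CO3²⁻] = (α₁ + 2α₂)·DIC
At pH 7.89: [H⁺]/K1 = 10^-1.92 = 0.012023, K2/[H⁺] = 10^-1.36 = 0.043652
α₁ = 1/(1 + 0.012023 + 0.043652) = 1/1.0557 = 0.9473; α₂ = α₁·K2/[H⁺] = 0.04135
α₁ + 2α₂ = 1.0300
CA = 1.0300 × 2.26 = 2.33 mmol/kg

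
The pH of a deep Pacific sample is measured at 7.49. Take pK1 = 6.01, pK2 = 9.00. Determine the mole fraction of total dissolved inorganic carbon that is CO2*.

α₀ = 1 / (1 + K1/[H⁺] + K1K2/[H⁺]²) = 1 / (1 + 10^+1.48 + 10^-0.03)
   = 1 / (1 + 30.200 + 0.93325) = 1/32.133 = 0.03112

α₀ = 0.0311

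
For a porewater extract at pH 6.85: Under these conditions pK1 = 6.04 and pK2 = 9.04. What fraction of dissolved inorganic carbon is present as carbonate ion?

α₂ = 1 / (1 + [H⁺]/K2 + [H⁺]²/(K1K2)) = 1 / (1 + 10^+2.19 + 10^+1.38)
   = 1 / (1 + 154.88 + 23.988) = 1/179.87 = 0.005560

α₂ = 0.00556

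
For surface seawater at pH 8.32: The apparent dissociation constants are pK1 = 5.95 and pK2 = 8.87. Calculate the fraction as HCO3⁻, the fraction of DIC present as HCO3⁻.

α₁ = 1 / (1 + [H⁺]/K1 + K2/[H⁺]) = 1 / (1 + 10^-2.37 + 10^-0.55)
   = 1 / (1 + 0.0042658 + 0.28184) = 1/1.2861 = 0.7775

α₁ = 0.778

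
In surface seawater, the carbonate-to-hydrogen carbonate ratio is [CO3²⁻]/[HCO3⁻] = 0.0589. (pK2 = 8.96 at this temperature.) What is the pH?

From K2 = [H⁺][CO3²⁻]/[HCO3⁻]:  pH = pK2 + log₁₀([CO3²⁻]/[HCO3⁻])
log₁₀(0.0589) = -1.230
pH = 8.96 + (-1.230) = 7.73

pH = 7.73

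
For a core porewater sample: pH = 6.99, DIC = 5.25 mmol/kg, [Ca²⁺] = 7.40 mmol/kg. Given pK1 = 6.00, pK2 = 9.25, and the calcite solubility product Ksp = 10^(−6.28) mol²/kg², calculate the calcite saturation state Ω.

α₂ = 1 / (1 + [H⁺]/K2 + [H⁺]²/(K1K2)) = 1 / (1 + 10^+2.26 + 10^+1.27)
   = 1 / (1 + 181.97 + 18.621) = 1/201.59 = 0.004961
[CO3²⁻] = α₂ × DIC = 0.004961 × 5.25 = 0.02604 mmol/kg
Ksp = 10^(−6.28) = 5.248×10^-7
Ω = [Ca²⁺][CO3²⁻]/Ksp = (7.40×10^-3)(2.604×10^-5) / 5.248×10^-7 = 0.367

Ω = 0.367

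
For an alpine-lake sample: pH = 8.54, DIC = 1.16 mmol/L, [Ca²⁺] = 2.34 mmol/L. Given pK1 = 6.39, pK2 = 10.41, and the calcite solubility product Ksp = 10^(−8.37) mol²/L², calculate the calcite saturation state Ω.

α₂ = 1 / (1 + [H⁺]/K2 + [H⁺]²/(K1K2)) = 1 / (1 + 10^+1.87 + 10^-0.28)
   = 1 / (1 + 74.131 + 0.52481) = 1/75.656 = 0.01322
[CO3²⁻] = α₂ × DIC = 0.01322 × 1.16 = 0.01533 mmol/L = 15.33 μmol/L
Ksp = 10^(−8.37) = 4.266×10^-9
Ω = [Ca²⁺][CO3²⁻]/Ksp = (2.34×10^-3)(1.533×10^-5) / 4.266×10^-9 = 8.41

Ω = 8.41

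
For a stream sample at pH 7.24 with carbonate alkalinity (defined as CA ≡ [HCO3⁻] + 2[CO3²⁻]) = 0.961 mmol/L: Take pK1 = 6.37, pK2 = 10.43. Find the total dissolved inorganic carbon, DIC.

DIC = 1.09 mmol/L

CA = [HCO3⁻] + 2[CO3²⁻] = (α₁ + 2α₂)·DIC
At pH 7.24: [H⁺]/K1 = 10^-0.87 = 0.13490, K2/[H⁺] = 10^-3.19 = 0.00064565
α₁ = 1/(1 + 0.13490 + 0.00064565) = 1/1.1355 = 0.8806; α₂ = α₁·K2/[H⁺] = 0.0005686
α₁ + 2α₂ = 0.8818
DIC = CA / (α₁ + 2α₂) = 0.961 / 0.8818 = 1.09 mmol/L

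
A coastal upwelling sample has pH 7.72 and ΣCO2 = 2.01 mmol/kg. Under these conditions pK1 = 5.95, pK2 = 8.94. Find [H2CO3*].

[CO2*] = 0.0317 mmol/kg

α₀ = 1 / (1 + K1/[H⁺] + K1K2/[H⁺]²) = 1 / (1 + 10^+1.77 + 10^+0.55)
   = 1 / (1 + 58.884 + 3.5481) = 1/63.432 = 0.01576
[CO2*] = α₀ × DIC = 0.01576 × 2.01 = 0.0317 mmol/kg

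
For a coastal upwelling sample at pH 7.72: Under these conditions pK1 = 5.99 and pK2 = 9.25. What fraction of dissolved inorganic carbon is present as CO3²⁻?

α₂ = 0.0282

α₂ = 1 / (1 + [H⁺]/K2 + [H⁺]²/(K1K2)) = 1 / (1 + 10^+1.53 + 10^-0.20)
   = 1 / (1 + 33.884 + 0.63096) = 1/35.515 = 0.02816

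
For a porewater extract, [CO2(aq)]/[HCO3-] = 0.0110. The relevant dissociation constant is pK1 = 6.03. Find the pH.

pH = 7.99

From K1 = [H⁺][HCO3-]/[CO2(aq)]:  pH = pK1 − log₁₀([CO2(aq)]/[HCO3-])
log₁₀(0.0110) = -1.959
pH = 6.03 − (-1.959) = 7.99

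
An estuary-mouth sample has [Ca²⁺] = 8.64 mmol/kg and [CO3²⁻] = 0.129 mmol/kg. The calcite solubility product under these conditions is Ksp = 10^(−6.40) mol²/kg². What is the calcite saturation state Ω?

Ω = 2.80

Ksp = 10^(−6.40) = 3.981×10^-7
Ω = [Ca²⁺][CO3²⁻]/Ksp = (8.64×10^-3)(0.129×10^-3) / 3.981×10^-7 = 2.80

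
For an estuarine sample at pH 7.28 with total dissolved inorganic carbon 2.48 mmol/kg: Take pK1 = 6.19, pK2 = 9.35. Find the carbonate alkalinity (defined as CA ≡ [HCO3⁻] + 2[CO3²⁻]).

CA = 2.31 mmol/kg

CA = [HCO3⁻] + 2[CO3²⁻] = (α₁ + 2α₂)·DIC
At pH 7.28: [H⁺]/K1 = 10^-1.09 = 0.081283, K2/[H⁺] = 10^-2.07 = 0.0085114
α₁ = 1/(1 + 0.081283 + 0.0085114) = 1/1.0898 = 0.9176; α₂ = α₁·K2/[H⁺] = 0.007810
α₁ + 2α₂ = 0.9332
CA = 0.9332 × 2.48 = 2.31 mmol/kg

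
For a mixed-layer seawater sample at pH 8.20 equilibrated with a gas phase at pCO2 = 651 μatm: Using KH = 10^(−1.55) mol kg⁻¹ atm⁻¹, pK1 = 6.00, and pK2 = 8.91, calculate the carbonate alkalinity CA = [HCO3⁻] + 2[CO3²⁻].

[CO2*] = KH · pCO2 = 10^(−1.55) × 651×10^-6 = 1.835×10^-5 mol/kg
α₀ = 1/(1 + K1/[H⁺] + K1K2/[H⁺]²) = 1/(1 + 10^+2.20 + 10^+1.49) = 0.005252
DIC = [CO2*]/α₀ = 1.835×10^-5 / 0.005252 = 3.493 mmol/kg
CA = (α₁ + 2α₂)·DIC = (0.8324 + 2×0.1623) × 3.493 = 4.04 mmol/kg

CA = 4.04 mmol/kg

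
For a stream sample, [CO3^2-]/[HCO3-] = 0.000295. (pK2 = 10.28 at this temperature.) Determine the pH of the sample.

pH = 6.75

From K2 = [H⁺][CO3^2-]/[HCO3-]:  pH = pK2 + log₁₀([CO3^2-]/[HCO3-])
log₁₀(0.000295) = -3.530
pH = 10.28 + (-3.530) = 6.75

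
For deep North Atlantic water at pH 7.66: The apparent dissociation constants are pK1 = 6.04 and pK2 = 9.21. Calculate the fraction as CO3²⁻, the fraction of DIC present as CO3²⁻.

α₂ = 1 / (1 + [H⁺]/K2 + [H⁺]²/(K1K2)) = 1 / (1 + 10^+1.55 + 10^-0.07)
   = 1 / (1 + 35.481 + 0.85114) = 1/37.332 = 0.02679

α₂ = 0.0268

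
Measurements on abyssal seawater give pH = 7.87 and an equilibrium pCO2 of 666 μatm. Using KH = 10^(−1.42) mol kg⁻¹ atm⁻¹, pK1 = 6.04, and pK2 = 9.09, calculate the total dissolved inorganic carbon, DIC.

DIC = 1.84 mmol/kg

[CO2*] = KH · pCO2 = 10^(−1.42) × 666×10^-6 = 2.532×10^-5 mol/kg
α₀ = 1/(1 + K1/[H⁺] + K1K2/[H⁺]²) = 1/(1 + 10^+1.83 + 10^+0.61) = 0.01376
DIC = [CO2*]/α₀ = 2.532×10^-5 / 0.01376 = 1.84 mmol/kg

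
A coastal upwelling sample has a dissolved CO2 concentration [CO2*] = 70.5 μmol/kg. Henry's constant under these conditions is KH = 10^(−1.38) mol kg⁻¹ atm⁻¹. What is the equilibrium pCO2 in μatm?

KH = 10^(−1.38) = 4.169×10^-2 mol kg⁻¹ atm⁻¹
pCO2 = [CO2*]/KH = 70.5×10^-6 / 4.169×10^-2 = 1.69×10^-3 atm = 1690 μatm

pCO2 = 1690 μatm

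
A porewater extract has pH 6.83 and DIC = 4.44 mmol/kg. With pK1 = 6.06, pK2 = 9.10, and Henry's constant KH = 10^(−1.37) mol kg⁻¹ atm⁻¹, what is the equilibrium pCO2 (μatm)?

α₀ = 1 / (1 + K1/[H⁺] + K1K2/[H⁺]²) = 1 / (1 + 10^+0.77 + 10^-1.50)
   = 1 / (1 + 5.8884 + 0.031623) = 1/6.9201 = 0.1445
[CO2*] = α₀ × DIC = 0.1445 × 4.44 = 0.6416 mmol/kg
pCO2 = [CO2*]/KH = 6.416×10^-4 / 4.266×10^-2 = 1.50×10^4 μatm

pCO2 = 1.50×10^4 μatm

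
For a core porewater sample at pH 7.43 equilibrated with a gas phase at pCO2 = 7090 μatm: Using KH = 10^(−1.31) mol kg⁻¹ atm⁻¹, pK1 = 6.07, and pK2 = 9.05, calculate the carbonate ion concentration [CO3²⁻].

[CO2*] = KH · pCO2 = 10^(−1.31) × 7090×10^-6 = 3.473×10^-4 mol/kg
α₀ = 1/(1 + K1/[H⁺] + K1K2/[H⁺]²) = 1/(1 + 10^+1.36 + 10^-0.26) = 0.04089
DIC = [CO2*]/α₀ = 3.473×10^-4 / 0.04089 = 8.493 mmol/kg
[CO3²⁻] = α₂·DIC; α₂ = 0.02247, so [CO3²⁻] = 0.02247 × 8.493 = 0.191 mmol/kg

[CO3²⁻] = 0.191 mmol/kg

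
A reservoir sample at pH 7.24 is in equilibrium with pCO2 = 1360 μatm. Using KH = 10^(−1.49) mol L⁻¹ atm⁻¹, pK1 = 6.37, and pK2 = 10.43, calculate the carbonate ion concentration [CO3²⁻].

[CO3²⁻] = 0.211 μmol/L

[CO2*] = KH · pCO2 = 10^(−1.49) × 1360×10^-6 = 4.401×10^-5 mol/L
α₀ = 1/(1 + K1/[H⁺] + K1K2/[H⁺]²) = 1/(1 + 10^+0.87 + 10^-2.32) = 0.1188
DIC = [CO2*]/α₀ = 4.401×10^-5 / 0.1188 = 0.3705 mmol/L
[CO3²⁻] = α₂·DIC; α₂ = 0.0005686, so [CO3²⁻] = 0.0005686 × 0.3705 = 0.000211 mmol/L = 0.211 μmol/L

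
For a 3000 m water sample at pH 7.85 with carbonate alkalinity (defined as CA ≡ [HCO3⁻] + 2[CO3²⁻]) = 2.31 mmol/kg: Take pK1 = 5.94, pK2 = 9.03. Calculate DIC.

CA = [HCO3⁻] + 2[CO3²⁻] = (α₁ + 2α₂)·DIC
At pH 7.85: [H⁺]/K1 = 10^-1.91 = 0.012303, K2/[H⁺] = 10^-1.18 = 0.066069
α₁ = 1/(1 + 0.012303 + 0.066069) = 1/1.0784 = 0.9273; α₂ = α₁·K2/[H⁺] = 0.06127
α₁ + 2α₂ = 1.0499
DIC = CA / (α₁ + 2α₂) = 2.31 / 1.0499 = 2.20 mmol/kg

DIC = 2.20 mmol/kg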